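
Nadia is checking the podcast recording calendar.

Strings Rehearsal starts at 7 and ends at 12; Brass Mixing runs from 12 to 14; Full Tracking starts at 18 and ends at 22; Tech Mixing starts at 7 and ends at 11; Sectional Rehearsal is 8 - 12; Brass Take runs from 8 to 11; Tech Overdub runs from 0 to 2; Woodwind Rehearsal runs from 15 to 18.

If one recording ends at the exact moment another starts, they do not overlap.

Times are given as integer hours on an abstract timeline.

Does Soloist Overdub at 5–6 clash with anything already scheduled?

Tech Overdub: ends 2 at or before Soloist Overdub starts 5 → clear.
Tech Mixing: starts 7 at or after Soloist Overdub ends 6 → clear.
Strings Rehearsal: starts 7 at or after Soloist Overdub ends 6 → clear.
Brass Take: starts 8 at or after Soloist Overdub ends 6 → clear.
Sectional Rehearsal: starts 8 at or after Soloist Overdub ends 6 → clear.
Brass Mixing: starts 12 at or after Soloist Overdub ends 6 → clear.
Woodwind Rehearsal: starts 15 at or after Soloist Overdub ends 6 → clear.
Full Tracking: starts 18 at or after Soloist Overdub ends 6 → clear.

No — it doesn't clash with anything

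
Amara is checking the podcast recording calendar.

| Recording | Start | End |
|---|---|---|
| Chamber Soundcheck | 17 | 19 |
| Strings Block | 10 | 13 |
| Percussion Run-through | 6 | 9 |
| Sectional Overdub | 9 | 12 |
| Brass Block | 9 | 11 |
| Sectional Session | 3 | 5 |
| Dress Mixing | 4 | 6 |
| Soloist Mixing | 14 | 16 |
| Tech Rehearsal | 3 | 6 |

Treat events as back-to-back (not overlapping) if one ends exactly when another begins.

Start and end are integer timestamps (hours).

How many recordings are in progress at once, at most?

Sort all start/end points and keep a running count:
3 start Sectional Session → 1
3 start Tech Rehearsal → 2
4 start Dress Mixing → 3
5 end Sectional Session → 2
6 end Dress Mixing → 1
6 end Tech Rehearsal → 0
6 start Percussion Run-through → 1
9 end Percussion Run-through → 0
9 start Brass Block → 1
9 start Sectional Overdub → 2
10 start Strings Block → 3
11 end Brass Block → 2
12 end Sectional Overdub → 1
13 end Strings Block → 0
14 start Soloist Mixing → 1
16 end Soloist Mixing → 0
17 start Chamber Soundcheck → 1
19 end Chamber Soundcheck → 0
Peak is 3, at 4 (Dress Mixing, Sectional Session, Tech Rehearsal).

3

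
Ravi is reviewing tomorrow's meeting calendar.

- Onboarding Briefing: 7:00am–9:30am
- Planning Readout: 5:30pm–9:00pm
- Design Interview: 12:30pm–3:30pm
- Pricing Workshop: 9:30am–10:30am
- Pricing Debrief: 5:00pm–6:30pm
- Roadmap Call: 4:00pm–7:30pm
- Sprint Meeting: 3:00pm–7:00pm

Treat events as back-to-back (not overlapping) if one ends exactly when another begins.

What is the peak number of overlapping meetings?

Sweep the timeline, counting +1 at each start and −1 at each end (ends before starts at a tie):
7:00am start Onboarding Briefing → 1
9:30am end Onboarding Briefing → 0
9:30am start Pricing Workshop → 1
10:30am end Pricing Workshop → 0
12:30pm start Design Interview → 1
3:00pm start Sprint Meeting → 2
3:30pm end Design Interview → 1
4:00pm start Roadmap Call → 2
5:00pm start Pricing Debrief → 3
5:30pm start Planning Readout → 4
6:30pm end Pricing Debrief → 3
7:00pm end Sprint Meeting → 2
7:30pm end Roadmap Call → 1
9:00pm end Planning Readout → 0
Peak is 4, at 5:30pm (Planning Readout, Pricing Debrief, Roadmap Call, Sprint Meeting).

4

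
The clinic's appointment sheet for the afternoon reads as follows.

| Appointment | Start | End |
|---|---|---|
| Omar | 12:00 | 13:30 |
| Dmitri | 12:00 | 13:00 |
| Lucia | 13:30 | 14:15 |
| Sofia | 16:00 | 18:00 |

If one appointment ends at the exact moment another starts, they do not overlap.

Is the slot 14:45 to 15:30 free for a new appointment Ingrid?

Yes — the slot is free

Omar: ends 13:30 at or before Ingrid starts 14:45 → clear.
Dmitri: ends 13:00 at or before Ingrid starts 14:45 → clear.
Lucia: ends 14:15 at or before Ingrid starts 14:45 → clear.
Sofia: starts 16:00 at or after Ingrid ends 15:30 → clear.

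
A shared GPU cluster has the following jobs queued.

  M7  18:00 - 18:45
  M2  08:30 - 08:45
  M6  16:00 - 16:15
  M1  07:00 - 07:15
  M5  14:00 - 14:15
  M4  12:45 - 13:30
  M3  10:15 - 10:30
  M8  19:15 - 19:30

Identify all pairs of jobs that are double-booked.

no overlapping pairs

Sorted by start: M1, M2, M3, M4, M5, M6, M7, M8.
M2 starts after M1 ends, so M1 has no further overlaps.
M3 starts after M2 ends, so M2 has no further overlaps.
M4 starts after M3 ends, so M3 has no further overlaps.
M5 starts after M4 ends, so M4 has no further overlaps.
M6 starts after M5 ends, so M5 has no further overlaps.
M7 starts after M6 ends, so M6 has no further overlaps.
M8 starts after M7 ends.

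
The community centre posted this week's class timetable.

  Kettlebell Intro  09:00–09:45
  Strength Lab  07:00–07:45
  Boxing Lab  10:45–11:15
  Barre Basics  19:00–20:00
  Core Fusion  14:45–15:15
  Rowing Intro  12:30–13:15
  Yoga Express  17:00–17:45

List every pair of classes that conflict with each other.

no overlapping pairs

Sorted by start: Strength Lab, Kettlebell Intro, Boxing Lab, Rowing Intro, Core Fusion, Yoga Express, Barre Basics.
Kettlebell Intro starts after Strength Lab ends; Strength Lab is clear from here.
Boxing Lab starts after Kettlebell Intro ends; Kettlebell Intro is clear from here.
Rowing Intro starts after Boxing Lab ends; Boxing Lab is clear from here.
Core Fusion starts after Rowing Intro ends; Rowing Intro is clear from here.
Yoga Express starts after Core Fusion ends; Core Fusion is clear from here.
Barre Basics starts after Yoga Express ends.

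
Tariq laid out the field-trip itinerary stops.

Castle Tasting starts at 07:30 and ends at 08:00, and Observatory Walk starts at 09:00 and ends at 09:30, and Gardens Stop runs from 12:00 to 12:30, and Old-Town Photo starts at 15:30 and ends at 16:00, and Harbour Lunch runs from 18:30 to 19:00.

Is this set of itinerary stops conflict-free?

Yes

Sorted by start: Castle Tasting, Observatory Walk, Gardens Stop, Old-Town Photo, Harbour Lunch.
Observatory Walk starts after Castle Tasting ends, so nothing later overlaps Castle Tasting either.
Gardens Stop starts after Observatory Walk ends, so nothing later overlaps Observatory Walk either.
Old-Town Photo starts after Gardens Stop ends, so nothing later overlaps Gardens Stop either.
Harbour Lunch starts after Old-Town Photo ends.
Every pair is clear; the schedule has no overlaps.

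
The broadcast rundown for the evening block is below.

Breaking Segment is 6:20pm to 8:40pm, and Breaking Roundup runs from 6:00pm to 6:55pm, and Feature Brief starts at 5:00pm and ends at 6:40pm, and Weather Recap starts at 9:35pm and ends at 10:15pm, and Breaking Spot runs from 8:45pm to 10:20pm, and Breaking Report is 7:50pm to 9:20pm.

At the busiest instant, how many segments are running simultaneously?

Sort all start/end points and keep a running count:
5:00pm start Feature Brief → 1
6:00pm start Breaking Roundup → 2
6:20pm start Breaking Segment → 3
6:40pm end Feature Brief → 2
6:55pm end Breaking Roundup → 1
7:50pm start Breaking Report → 2
8:40pm end Breaking Segment → 1
8:45pm start Breaking Spot → 2
9:20pm end Breaking Report → 1
9:35pm start Weather Recap → 2
10:15pm end Weather Recap → 1
10:20pm end Breaking Spot → 0
Peak is 3, at 6:20pm (Breaking Roundup, Breaking Segment, Feature Brief).

3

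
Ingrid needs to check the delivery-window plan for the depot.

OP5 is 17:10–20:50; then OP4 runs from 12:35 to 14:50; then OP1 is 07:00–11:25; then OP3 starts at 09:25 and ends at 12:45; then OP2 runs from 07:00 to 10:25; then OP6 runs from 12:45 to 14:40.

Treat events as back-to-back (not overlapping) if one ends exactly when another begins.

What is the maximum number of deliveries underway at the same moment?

3

Sort all start/end points and keep a running count:
07:00 start OP1 → 1
07:00 start OP2 → 2
09:25 start OP3 → 3
10:25 end OP2 → 2
11:25 end OP1 → 1
12:35 start OP4 → 2
12:45 end OP3 → 1
12:45 start OP6 → 2
14:40 end OP6 → 1
14:50 end OP4 → 0
17:10 start OP5 → 1
20:50 end OP5 → 0
Peak is 3, at 09:25 (OP1, OP2, OP3).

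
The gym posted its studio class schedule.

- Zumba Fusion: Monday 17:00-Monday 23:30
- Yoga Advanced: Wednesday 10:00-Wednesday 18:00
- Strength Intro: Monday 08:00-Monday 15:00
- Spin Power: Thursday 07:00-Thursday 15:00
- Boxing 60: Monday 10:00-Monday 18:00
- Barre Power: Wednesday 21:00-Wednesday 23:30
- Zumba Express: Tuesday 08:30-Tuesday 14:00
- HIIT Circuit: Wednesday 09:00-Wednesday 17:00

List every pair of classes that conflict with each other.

Sorted by start: Strength Intro, Boxing 60, Zumba Fusion, Zumba Express, HIIT Circuit, Yoga Advanced, Barre Power, Spin Power.
Boxing 60 starts before Strength Intro ends → Strength Intro and Boxing 60 overlap.
Zumba Fusion starts after Strength Intro ends, so nothing later overlaps Strength Intro either.
Zumba Fusion starts before Boxing 60 ends → Boxing 60 and Zumba Fusion overlap.
Zumba Express starts after Boxing 60 ends, so nothing later overlaps Boxing 60 either.
Zumba Express starts after Zumba Fusion ends, so nothing later overlaps Zumba Fusion either.
HIIT Circuit starts after Zumba Express ends, so nothing later overlaps Zumba Express either.
Yoga Advanced starts before HIIT Circuit ends → HIIT Circuit and Yoga Advanced overlap.
Barre Power starts after HIIT Circuit ends, so nothing later overlaps HIIT Circuit either.
Barre Power starts after Yoga Advanced ends, so nothing later overlaps Yoga Advanced either.
Spin Power starts after Barre Power ends.

Boxing 60 & Strength Intro, Boxing 60 & Zumba Fusion, HIIT Circuit & Yoga Advanced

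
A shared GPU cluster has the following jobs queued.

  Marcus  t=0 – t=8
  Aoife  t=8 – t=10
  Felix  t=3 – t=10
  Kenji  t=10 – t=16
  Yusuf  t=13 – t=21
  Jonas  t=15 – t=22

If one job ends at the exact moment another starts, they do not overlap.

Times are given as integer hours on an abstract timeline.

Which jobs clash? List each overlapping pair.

Sorted by start: Marcus, Felix, Aoife, Kenji, Yusuf, Jonas.
Felix starts before Marcus ends → Marcus and Felix overlap.
Aoife starts exactly when Marcus ends (back-to-back, no overlap), so nothing later overlaps Marcus either.
Aoife starts before Felix ends → Felix and Aoife overlap.
Kenji starts exactly when Felix ends (back-to-back, no overlap), so nothing later overlaps Felix either.
Kenji starts exactly when Aoife ends (back-to-back, no overlap), so nothing later overlaps Aoife either.
Yusuf starts before Kenji ends → Kenji and Yusuf overlap.
Jonas starts before Kenji ends → Kenji and Jonas overlap.
Jonas starts before Yusuf ends → Yusuf and Jonas overlap.

Aoife & Felix, Felix & Marcus, Jonas & Kenji, Jonas & Yusuf, Kenji & Yusuf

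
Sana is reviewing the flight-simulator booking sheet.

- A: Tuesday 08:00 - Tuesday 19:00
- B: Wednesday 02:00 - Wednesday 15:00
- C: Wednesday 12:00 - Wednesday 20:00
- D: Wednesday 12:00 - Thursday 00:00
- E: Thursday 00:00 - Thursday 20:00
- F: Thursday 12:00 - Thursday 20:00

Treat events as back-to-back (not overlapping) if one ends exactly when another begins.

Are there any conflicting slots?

Sorted by start: A, B, C, D, E, F.
B starts after A ends — done with A.
C starts before B ends → B and C overlap.
That's a conflict, so the schedule is not conflict-free.

Yes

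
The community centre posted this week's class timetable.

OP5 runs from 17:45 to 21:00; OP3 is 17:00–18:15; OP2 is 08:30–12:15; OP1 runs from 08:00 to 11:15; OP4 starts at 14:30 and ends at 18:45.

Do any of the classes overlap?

Yes

Sorted by start: OP1, OP2, OP4, OP3, OP5.
OP2 starts before OP1 ends → OP1 and OP2 overlap.
That's a conflict, so the schedule is not conflict-free.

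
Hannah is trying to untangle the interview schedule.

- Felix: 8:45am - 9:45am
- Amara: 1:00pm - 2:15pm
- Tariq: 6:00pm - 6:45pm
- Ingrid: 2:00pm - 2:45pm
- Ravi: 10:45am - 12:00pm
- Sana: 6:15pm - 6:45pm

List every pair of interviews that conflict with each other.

Amara & Ingrid, Sana & Tariq

Two intervals overlap when each starts before the other ends.
Sorted by start: Felix, Ravi, Amara, Ingrid, Tariq, Sana.
Ravi starts after Felix ends; Felix is clear from here.
Amara starts after Ravi ends; Ravi is clear from here.
Ingrid starts before Amara ends → Amara and Ingrid overlap.
Tariq starts after Amara ends; Amara is clear from here.
Tariq starts after Ingrid ends; Ingrid is clear from here.
Sana starts before Tariq ends → Tariq and Sana overlap.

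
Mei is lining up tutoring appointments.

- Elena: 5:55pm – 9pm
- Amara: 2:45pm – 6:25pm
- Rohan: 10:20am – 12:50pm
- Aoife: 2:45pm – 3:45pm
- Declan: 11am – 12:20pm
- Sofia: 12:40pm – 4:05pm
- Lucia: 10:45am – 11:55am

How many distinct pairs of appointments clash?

Sorted by start: Rohan, Lucia, Declan, Sofia, Amara, Aoife, Elena.
Lucia starts before Rohan ends → Rohan and Lucia overlap.
Declan starts before Rohan ends → Rohan and Declan overlap.
Sofia starts before Rohan ends → Rohan and Sofia overlap.
Amara starts after Rohan ends; Rohan is clear from here.
Declan starts before Lucia ends → Lucia and Declan overlap.
Sofia starts after Lucia ends; Lucia is clear from here.
Sofia starts after Declan ends; Declan is clear from here.
Amara starts before Sofia ends → Sofia and Amara overlap.
Aoife starts before Sofia ends → Sofia and Aoife overlap.
Elena starts after Sofia ends.
Aoife starts before Amara ends → Amara and Aoife overlap.
Elena starts before Amara ends → Amara and Elena overlap.
Elena starts after Aoife ends.
Overlapping pairs: Amara & Aoife, Amara & Elena, Amara & Sofia, Aoife & Sofia, Declan & Lucia, Declan & Rohan, Lucia & Rohan, Rohan & Sofia — 8 in total.

8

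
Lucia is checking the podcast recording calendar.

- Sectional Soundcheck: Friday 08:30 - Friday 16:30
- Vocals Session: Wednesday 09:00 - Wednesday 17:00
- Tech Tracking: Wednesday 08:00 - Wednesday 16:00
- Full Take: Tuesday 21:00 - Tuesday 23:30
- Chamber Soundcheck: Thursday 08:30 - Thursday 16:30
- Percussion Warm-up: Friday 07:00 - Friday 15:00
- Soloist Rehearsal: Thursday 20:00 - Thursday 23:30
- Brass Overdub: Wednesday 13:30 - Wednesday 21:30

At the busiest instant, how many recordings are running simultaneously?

3

Sort all start/end points and keep a running count:
Tuesday 21:00 start Full Take → 1
Tuesday 23:30 end Full Take → 0
Wednesday 08:00 start Tech Tracking → 1
Wednesday 09:00 start Vocals Session → 2
Wednesday 13:30 start Brass Overdub → 3
Wednesday 16:00 end Tech Tracking → 2
Wednesday 17:00 end Vocals Session → 1
Wednesday 21:30 end Brass Overdub → 0
Thursday 08:30 start Chamber Soundcheck → 1
Thursday 16:30 end Chamber Soundcheck → 0
Thursday 20:00 start Soloist Rehearsal → 1
Thursday 23:30 end Soloist Rehearsal → 0
Friday 07:00 start Percussion Warm-up → 1
Friday 08:30 start Sectional Soundcheck → 2
Friday 15:00 end Percussion Warm-up → 1
Friday 16:30 end Sectional Soundcheck → 0
Peak is 3, at Wednesday 13:30 (Brass Overdub, Tech Tracking, Vocals Session).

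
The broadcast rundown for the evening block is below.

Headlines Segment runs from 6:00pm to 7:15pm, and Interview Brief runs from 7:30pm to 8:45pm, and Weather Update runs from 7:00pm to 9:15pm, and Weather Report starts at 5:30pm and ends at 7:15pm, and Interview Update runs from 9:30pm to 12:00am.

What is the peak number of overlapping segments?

3

Walk through starts and ends in time order (an end at T is processed before a start at T):
5:30pm start Weather Report → 1
6:00pm start Headlines Segment → 2
7:00pm start Weather Update → 3
7:15pm end Headlines Segment → 2
7:15pm end Weather Report → 1
7:30pm start Interview Brief → 2
8:45pm end Interview Brief → 1
9:15pm end Weather Update → 0
9:30pm start Interview Update → 1
12:00am end Interview Update → 0
Peak is 3, at 7:00pm (Headlines Segment, Weather Report, Weather Update).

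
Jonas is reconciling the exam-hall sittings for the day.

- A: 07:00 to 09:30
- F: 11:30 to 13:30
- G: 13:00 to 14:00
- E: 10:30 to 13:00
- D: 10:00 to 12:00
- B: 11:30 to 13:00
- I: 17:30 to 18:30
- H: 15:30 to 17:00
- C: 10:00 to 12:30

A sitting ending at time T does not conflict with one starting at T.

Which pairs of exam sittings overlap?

B & C, B & D, B & E, B & F, C & D, C & E, C & F, D & E, D & F, E & F, F & G

Sorted by start: A, C, D, E, B, F, G, H, I.
C starts after A ends, so A has no further overlaps.
D starts before C ends → C and D overlap.
E starts before C ends → C and E overlap.
B starts before C ends → C and B overlap.
F starts before C ends → C and F overlap.
G starts after C ends, so C has no further overlaps.
E starts before D ends → D and E overlap.
B starts before D ends → D and B overlap.
F starts before D ends → D and F overlap.
G starts after D ends, so D has no further overlaps.
B starts before E ends → E and B overlap.
F starts before E ends → E and F overlap.
G starts exactly when E ends (back-to-back, no overlap), so E has no further overlaps.
F starts before B ends → B and F overlap.
G starts exactly when B ends (back-to-back, no overlap), so B has no further overlaps.
G starts before F ends → F and G overlap.
H starts after F ends, so F has no further overlaps.
H starts after G ends, so G has no further overlaps.
I starts after H ends.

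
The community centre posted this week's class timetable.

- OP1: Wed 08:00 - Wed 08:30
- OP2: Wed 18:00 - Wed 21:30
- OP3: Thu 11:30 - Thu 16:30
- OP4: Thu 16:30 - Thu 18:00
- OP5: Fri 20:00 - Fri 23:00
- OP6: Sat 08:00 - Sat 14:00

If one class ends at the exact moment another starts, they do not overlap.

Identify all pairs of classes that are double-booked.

Check each pair: they overlap iff neither finishes before the other starts.
Sorted by start: OP1, OP2, OP3, OP4, OP5, OP6.
OP2 starts after OP1 ends; OP1 is clear from here.
OP3 starts after OP2 ends; OP2 is clear from here.
OP4 starts exactly when OP3 ends (back-to-back, no overlap); OP3 is clear from here.
OP5 starts after OP4 ends; OP4 is clear from here.
OP6 starts after OP5 ends.

no overlapping pairs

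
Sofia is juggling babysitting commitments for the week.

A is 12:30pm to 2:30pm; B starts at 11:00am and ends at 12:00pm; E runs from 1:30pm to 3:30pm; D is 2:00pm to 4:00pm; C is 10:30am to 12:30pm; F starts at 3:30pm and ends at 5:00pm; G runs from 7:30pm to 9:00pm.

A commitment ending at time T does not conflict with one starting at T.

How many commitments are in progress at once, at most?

3

Sort all start/end points and keep a running count:
10:30am start C → 1
11:00am start B → 2
12:00pm end B → 1
12:30pm end C → 0
12:30pm start A → 1
1:30pm start E → 2
2:00pm start D → 3
2:30pm end A → 2
3:30pm end E → 1
3:30pm start F → 2
4:00pm end D → 1
5:00pm end F → 0
7:30pm start G → 1
9:00pm end G → 0
Peak is 3, at 2:00pm (A, D, E).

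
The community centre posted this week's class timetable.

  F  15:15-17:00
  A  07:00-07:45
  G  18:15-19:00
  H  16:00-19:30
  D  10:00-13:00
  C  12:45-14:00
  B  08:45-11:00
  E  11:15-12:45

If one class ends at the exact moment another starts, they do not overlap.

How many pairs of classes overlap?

Two intervals overlap when each starts before the other ends.
Sorted by start: A, B, D, E, C, F, H, G.
B starts after A ends — done with A.
D starts before B ends → B and D overlap.
E starts after B ends — done with B.
E starts before D ends → D and E overlap.
C starts before D ends → D and C overlap.
F starts after D ends — done with D.
C starts exactly when E ends (back-to-back, no overlap) — done with E.
F starts after C ends — done with C.
H starts before F ends → F and H overlap.
G starts after F ends.
G starts before H ends → H and G overlap.
Overlapping pairs: B & D, C & D, D & E, F & H, G & H — 5 in total.

5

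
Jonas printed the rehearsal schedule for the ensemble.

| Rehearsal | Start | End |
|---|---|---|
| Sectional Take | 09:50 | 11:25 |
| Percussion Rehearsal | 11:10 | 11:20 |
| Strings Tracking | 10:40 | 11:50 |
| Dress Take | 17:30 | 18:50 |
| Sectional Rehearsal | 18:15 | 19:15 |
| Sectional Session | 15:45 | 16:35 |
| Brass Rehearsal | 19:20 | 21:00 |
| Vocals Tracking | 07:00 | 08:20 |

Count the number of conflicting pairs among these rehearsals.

4

Sorted by start: Vocals Tracking, Sectional Take, Strings Tracking, Percussion Rehearsal, Sectional Session, Dress Take, Sectional Rehearsal, Brass Rehearsal.
Sectional Take starts after Vocals Tracking ends; Vocals Tracking is clear from here.
Strings Tracking starts before Sectional Take ends → Sectional Take and Strings Tracking overlap.
Percussion Rehearsal starts before Sectional Take ends → Sectional Take and Percussion Rehearsal overlap.
Sectional Session starts after Sectional Take ends; Sectional Take is clear from here.
Percussion Rehearsal starts before Strings Tracking ends → Strings Tracking and Percussion Rehearsal overlap.
Sectional Session starts after Strings Tracking ends; Strings Tracking is clear from here.
Sectional Session starts after Percussion Rehearsal ends; Percussion Rehearsal is clear from here.
Dress Take starts after Sectional Session ends; Sectional Session is clear from here.
Sectional Rehearsal starts before Dress Take ends → Dress Take and Sectional Rehearsal overlap.
Brass Rehearsal starts after Dress Take ends.
Brass Rehearsal starts after Sectional Rehearsal ends.
Overlapping pairs: Dress Take & Sectional Rehearsal, Percussion Rehearsal & Sectional Take, Percussion Rehearsal & Strings Tracking, Sectional Take & Strings Tracking — 4 in total.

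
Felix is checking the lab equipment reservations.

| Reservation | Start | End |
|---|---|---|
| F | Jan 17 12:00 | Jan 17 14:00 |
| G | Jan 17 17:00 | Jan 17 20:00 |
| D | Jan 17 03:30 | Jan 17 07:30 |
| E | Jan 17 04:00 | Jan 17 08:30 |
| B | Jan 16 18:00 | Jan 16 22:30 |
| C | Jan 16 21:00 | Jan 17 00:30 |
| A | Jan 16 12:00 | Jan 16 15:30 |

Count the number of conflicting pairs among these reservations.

2

Sorted by start: A, B, C, D, E, F, G.
B starts after A ends, so A has no further overlaps.
C starts before B ends → B and C overlap.
D starts after B ends, so B has no further overlaps.
D starts after C ends, so C has no further overlaps.
E starts before D ends → D and E overlap.
F starts after D ends, so D has no further overlaps.
F starts after E ends, so E has no further overlaps.
G starts after F ends.
Overlapping pairs: B & C, D & E — 2 in total.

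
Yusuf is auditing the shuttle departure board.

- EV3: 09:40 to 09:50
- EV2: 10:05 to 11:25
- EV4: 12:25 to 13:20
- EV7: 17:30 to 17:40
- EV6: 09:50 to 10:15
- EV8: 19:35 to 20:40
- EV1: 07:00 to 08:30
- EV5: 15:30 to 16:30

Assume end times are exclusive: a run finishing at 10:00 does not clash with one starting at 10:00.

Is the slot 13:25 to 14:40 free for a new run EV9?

Yes — the slot is free

EV1: ends 08:30 at or before EV9 starts 13:25 → clear.
EV3: ends 09:50 at or before EV9 starts 13:25 → clear.
EV6: ends 10:15 at or before EV9 starts 13:25 → clear.
EV2: ends 11:25 at or before EV9 starts 13:25 → clear.
EV4: ends 13:20 at or before EV9 starts 13:25 → clear.
EV5: starts 15:30 at or after EV9 ends 14:40 → clear.
EV7: starts 17:30 at or after EV9 ends 14:40 → clear.
EV8: starts 19:35 at or after EV9 ends 14:40 → clear.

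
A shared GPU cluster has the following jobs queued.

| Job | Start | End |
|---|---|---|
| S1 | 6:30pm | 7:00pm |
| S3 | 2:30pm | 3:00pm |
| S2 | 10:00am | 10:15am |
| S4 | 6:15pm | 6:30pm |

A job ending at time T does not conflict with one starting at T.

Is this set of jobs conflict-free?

Sorted by start: S2, S3, S4, S1.
S3 starts after S2 ends; S2 is clear from here.
S4 starts after S3 ends; S3 is clear from here.
S1 starts exactly when S4 ends (back-to-back, no overlap).
Every pair is clear; the schedule has no overlaps.

Yes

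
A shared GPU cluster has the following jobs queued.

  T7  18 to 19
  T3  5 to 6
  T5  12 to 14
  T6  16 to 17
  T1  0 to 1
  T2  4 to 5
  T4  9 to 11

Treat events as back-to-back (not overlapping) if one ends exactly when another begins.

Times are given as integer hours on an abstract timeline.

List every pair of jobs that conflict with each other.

Sorted by start: T1, T2, T3, T4, T5, T6, T7.
T2 starts after T1 ends, so T1 has no further overlaps.
T3 starts exactly when T2 ends (back-to-back, no overlap), so T2 has no further overlaps.
T4 starts after T3 ends, so T3 has no further overlaps.
T5 starts after T4 ends, so T4 has no further overlaps.
T6 starts after T5 ends, so T5 has no further overlaps.
T7 starts after T6 ends.

no overlapping pairs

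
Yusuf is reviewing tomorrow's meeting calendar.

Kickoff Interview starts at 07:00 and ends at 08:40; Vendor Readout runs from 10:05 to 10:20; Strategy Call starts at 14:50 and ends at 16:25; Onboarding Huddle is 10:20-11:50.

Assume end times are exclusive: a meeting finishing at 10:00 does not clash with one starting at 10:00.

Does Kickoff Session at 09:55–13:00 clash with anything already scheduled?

Kickoff Interview: ends 08:40 at or before Kickoff Session starts 09:55 → clear.
Vendor Readout: starts 10:05 before Kickoff Session ends 13:00, and ends 10:20 after Kickoff Session starts 09:55 → overlap.
Onboarding Huddle: starts 10:20 before Kickoff Session ends 13:00, and ends 11:50 after Kickoff Session starts 09:55 → overlap.
Strategy Call: starts 14:50 at or after Kickoff Session ends 13:00 → clear.
Kickoff Session overlaps Vendor Readout, Onboarding Huddle.

Yes — it overlaps Onboarding Huddle, Vendor Readout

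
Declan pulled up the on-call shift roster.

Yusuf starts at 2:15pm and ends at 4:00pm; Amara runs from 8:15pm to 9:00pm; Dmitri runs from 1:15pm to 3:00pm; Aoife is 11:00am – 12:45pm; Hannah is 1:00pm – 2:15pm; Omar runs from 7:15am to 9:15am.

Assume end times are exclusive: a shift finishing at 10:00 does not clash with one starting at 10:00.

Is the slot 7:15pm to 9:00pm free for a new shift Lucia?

Omar: ends 9:15am at or before Lucia starts 7:15pm → clear.
Aoife: ends 12:45pm at or before Lucia starts 7:15pm → clear.
Hannah: ends 2:15pm at or before Lucia starts 7:15pm → clear.
Dmitri: ends 3:00pm at or before Lucia starts 7:15pm → clear.
Yusuf: ends 4:00pm at or before Lucia starts 7:15pm → clear.
Amara: starts 8:15pm before Lucia ends 9:00pm, and ends 9:00pm after Lucia starts 7:15pm → overlap.
Lucia overlaps Amara.

No — it overlaps Amara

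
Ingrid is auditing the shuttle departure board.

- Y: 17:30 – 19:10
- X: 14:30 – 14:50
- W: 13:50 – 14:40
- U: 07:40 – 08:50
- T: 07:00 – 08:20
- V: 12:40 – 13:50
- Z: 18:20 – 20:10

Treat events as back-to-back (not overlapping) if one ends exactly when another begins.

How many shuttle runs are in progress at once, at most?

2

Walk through starts and ends in time order (an end at T is processed before a start at T):
07:00 start T → 1
07:40 start U → 2
08:20 end T → 1
08:50 end U → 0
12:40 start V → 1
13:50 end V → 0
13:50 start W → 1
14:30 start X → 2
14:40 end W → 1
14:50 end X → 0
17:30 start Y → 1
18:20 start Z → 2
19:10 end Y → 1
20:10 end Z → 0
Peak is 2, at 07:40 (T, U).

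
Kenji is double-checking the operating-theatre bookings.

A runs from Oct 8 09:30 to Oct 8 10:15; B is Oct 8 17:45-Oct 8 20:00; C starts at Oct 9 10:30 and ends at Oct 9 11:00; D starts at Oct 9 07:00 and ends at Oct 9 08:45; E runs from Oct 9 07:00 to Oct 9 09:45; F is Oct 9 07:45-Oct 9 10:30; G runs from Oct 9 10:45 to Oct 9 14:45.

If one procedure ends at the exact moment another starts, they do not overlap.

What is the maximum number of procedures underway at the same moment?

Sort all start/end points and keep a running count:
Oct 8 09:30 start A → 1
Oct 8 10:15 end A → 0
Oct 8 17:45 start B → 1
Oct 8 20:00 end B → 0
Oct 9 07:00 start D → 1
Oct 9 07:00 start E → 2
Oct 9 07:45 start F → 3
Oct 9 08:45 end D → 2
Oct 9 09:45 end E → 1
Oct 9 10:30 end F → 0
Oct 9 10:30 start C → 1
Oct 9 10:45 start G → 2
Oct 9 11:00 end C → 1
Oct 9 14:45 end G → 0
Peak is 3, at Oct 9 07:45 (D, E, F).

3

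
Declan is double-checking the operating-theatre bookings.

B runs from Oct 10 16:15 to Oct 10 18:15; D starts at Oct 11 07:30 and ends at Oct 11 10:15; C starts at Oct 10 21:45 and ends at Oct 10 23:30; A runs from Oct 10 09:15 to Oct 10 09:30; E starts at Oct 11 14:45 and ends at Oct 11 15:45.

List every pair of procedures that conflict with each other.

Sorted by start: A, B, C, D, E.
B starts after A ends, so A has no further overlaps.
C starts after B ends, so B has no further overlaps.
D starts after C ends, so C has no further overlaps.
E starts after D ends.

none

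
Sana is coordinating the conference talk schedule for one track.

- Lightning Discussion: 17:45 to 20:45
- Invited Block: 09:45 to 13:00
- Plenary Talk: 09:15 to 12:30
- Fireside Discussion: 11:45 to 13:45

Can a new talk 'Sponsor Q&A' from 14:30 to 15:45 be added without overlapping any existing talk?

Plenary Talk: ends 12:30 at or before Sponsor Q&A starts 14:30 → clear.
Invited Block: ends 13:00 at or before Sponsor Q&A starts 14:30 → clear.
Fireside Discussion: ends 13:45 at or before Sponsor Q&A starts 14:30 → clear.
Lightning Discussion: starts 17:45 at or after Sponsor Q&A ends 15:45 → clear.

Yes — the slot is free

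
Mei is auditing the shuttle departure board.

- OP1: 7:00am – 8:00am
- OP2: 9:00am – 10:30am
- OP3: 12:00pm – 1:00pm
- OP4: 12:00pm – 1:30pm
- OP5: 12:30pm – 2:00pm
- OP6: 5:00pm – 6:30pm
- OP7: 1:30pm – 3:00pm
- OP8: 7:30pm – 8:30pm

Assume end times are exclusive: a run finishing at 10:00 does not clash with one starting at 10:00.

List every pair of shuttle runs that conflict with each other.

Sorted by start: OP1, OP2, OP3, OP4, OP5, OP7, OP6, OP8.
OP2 starts after OP1 ends — done with OP1.
OP3 starts after OP2 ends — done with OP2.
OP4 starts before OP3 ends → OP3 and OP4 overlap.
OP5 starts before OP3 ends → OP3 and OP5 overlap.
OP7 starts after OP3 ends — done with OP3.
OP5 starts before OP4 ends → OP4 and OP5 overlap.
OP7 starts exactly when OP4 ends (back-to-back, no overlap) — done with OP4.
OP7 starts before OP5 ends → OP5 and OP7 overlap.
OP6 starts after OP5 ends — done with OP5.
OP6 starts after OP7 ends — done with OP7.
OP8 starts after OP6 ends.

OP3 & OP4, OP3 & OP5, OP4 & OP5, OP5 & OP7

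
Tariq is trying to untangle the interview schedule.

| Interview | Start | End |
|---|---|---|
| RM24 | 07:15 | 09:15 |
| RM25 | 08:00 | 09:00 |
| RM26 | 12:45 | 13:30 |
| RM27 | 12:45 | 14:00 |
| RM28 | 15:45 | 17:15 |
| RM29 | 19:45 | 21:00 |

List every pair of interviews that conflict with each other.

RM24 & RM25, RM26 & RM27

Check each pair: they overlap iff neither finishes before the other starts.
Sorted by start: RM24, RM25, RM26, RM27, RM28, RM29.
RM25 starts before RM24 ends → RM24 and RM25 overlap.
RM26 starts after RM24 ends; RM24 is clear from here.
RM26 starts after RM25 ends; RM25 is clear from here.
RM27 starts before RM26 ends → RM26 and RM27 overlap.
RM28 starts after RM26 ends; RM26 is clear from here.
RM28 starts after RM27 ends; RM27 is clear from here.
RM29 starts after RM28 ends.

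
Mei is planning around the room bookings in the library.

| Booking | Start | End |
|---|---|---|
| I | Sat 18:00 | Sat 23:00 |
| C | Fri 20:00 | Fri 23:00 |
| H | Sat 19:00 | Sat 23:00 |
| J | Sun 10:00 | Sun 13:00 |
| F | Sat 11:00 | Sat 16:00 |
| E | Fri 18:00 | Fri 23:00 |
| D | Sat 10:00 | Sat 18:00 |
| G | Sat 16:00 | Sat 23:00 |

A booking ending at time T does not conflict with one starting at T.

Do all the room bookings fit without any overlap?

Sorted by start: E, C, D, F, G, I, H, J.
C starts before E ends → E and C overlap.
That's a conflict, so the schedule is not conflict-free.

No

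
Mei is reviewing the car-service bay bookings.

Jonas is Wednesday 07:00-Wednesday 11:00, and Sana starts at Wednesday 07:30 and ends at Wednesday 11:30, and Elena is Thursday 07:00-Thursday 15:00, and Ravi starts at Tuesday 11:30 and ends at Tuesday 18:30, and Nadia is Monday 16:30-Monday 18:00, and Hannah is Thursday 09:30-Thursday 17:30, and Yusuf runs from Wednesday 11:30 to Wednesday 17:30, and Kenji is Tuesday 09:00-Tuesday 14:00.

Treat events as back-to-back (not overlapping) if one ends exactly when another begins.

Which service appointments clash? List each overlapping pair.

Elena & Hannah, Jonas & Sana, Kenji & Ravi

Check each pair: they overlap iff neither finishes before the other starts.
Sorted by start: Nadia, Kenji, Ravi, Jonas, Sana, Yusuf, Elena, Hannah.
Kenji starts after Nadia ends, so nothing later overlaps Nadia either.
Ravi starts before Kenji ends → Kenji and Ravi overlap.
Jonas starts after Kenji ends, so nothing later overlaps Kenji either.
Jonas starts after Ravi ends, so nothing later overlaps Ravi either.
Sana starts before Jonas ends → Jonas and Sana overlap.
Yusuf starts after Jonas ends, so nothing later overlaps Jonas either.
Yusuf starts exactly when Sana ends (back-to-back, no overlap), so nothing later overlaps Sana either.
Elena starts after Yusuf ends, so nothing later overlaps Yusuf either.
Hannah starts before Elena ends → Elena and Hannah overlap.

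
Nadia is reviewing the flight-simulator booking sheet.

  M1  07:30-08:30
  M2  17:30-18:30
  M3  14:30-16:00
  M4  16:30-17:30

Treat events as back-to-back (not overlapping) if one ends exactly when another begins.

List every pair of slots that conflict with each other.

none

Sorted by start: M1, M3, M4, M2.
M3 starts after M1 ends; M1 is clear from here.
M4 starts after M3 ends; M3 is clear from here.
M2 starts exactly when M4 ends (back-to-back, no overlap).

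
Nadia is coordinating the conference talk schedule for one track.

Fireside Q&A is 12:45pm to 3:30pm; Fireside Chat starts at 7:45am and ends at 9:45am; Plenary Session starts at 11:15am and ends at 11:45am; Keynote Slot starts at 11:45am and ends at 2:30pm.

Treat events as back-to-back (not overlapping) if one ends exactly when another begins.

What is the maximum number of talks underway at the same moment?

2

Sweep the timeline, counting +1 at each start and −1 at each end (ends before starts at a tie):
7:45am start Fireside Chat → 1
9:45am end Fireside Chat → 0
11:15am start Plenary Session → 1
11:45am end Plenary Session → 0
11:45am start Keynote Slot → 1
12:45pm start Fireside Q&A → 2
2:30pm end Keynote Slot → 1
3:30pm end Fireside Q&A → 0
Peak is 2, at 12:45pm (Fireside Q&A, Keynote Slot).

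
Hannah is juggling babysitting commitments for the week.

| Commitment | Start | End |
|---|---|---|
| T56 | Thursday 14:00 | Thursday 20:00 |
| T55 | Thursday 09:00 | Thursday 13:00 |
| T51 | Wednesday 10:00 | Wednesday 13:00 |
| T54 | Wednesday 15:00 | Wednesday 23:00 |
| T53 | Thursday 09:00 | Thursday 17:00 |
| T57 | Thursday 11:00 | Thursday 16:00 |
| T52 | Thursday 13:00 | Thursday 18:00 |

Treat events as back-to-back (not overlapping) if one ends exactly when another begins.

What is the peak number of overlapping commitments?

Walk through starts and ends in time order (an end at T is processed before a start at T):
Wednesday 10:00 start T51 → 1
Wednesday 13:00 end T51 → 0
Wednesday 15:00 start T54 → 1
Wednesday 23:00 end T54 → 0
Thursday 09:00 start T53 → 1
Thursday 09:00 start T55 → 2
Thursday 11:00 start T57 → 3
Thursday 13:00 end T55 → 2
Thursday 13:00 start T52 → 3
Thursday 14:00 start T56 → 4
Thursday 16:00 end T57 → 3
Thursday 17:00 end T53 → 2
Thursday 18:00 end T52 → 1
Thursday 20:00 end T56 → 0
Peak is 4, at Thursday 14:00 (T52, T53, T56, T57).

4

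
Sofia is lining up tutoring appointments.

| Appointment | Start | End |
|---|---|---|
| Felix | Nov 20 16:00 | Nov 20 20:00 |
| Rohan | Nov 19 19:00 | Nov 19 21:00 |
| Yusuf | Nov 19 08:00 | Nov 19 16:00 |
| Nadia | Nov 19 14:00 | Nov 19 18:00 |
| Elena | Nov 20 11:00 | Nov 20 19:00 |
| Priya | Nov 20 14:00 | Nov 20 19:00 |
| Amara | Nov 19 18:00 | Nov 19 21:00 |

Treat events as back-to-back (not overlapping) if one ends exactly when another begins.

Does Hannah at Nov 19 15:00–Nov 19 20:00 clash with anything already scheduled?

Yusuf: starts Nov 19 08:00 before Hannah ends Nov 19 20:00, and ends Nov 19 16:00 after Hannah starts Nov 19 15:00 → overlap.
Nadia: starts Nov 19 14:00 before Hannah ends Nov 19 20:00, and ends Nov 19 18:00 after Hannah starts Nov 19 15:00 → overlap.
Amara: starts Nov 19 18:00 before Hannah ends Nov 19 20:00, and ends Nov 19 21:00 after Hannah starts Nov 19 15:00 → overlap.
Rohan: starts Nov 19 19:00 before Hannah ends Nov 19 20:00, and ends Nov 19 21:00 after Hannah starts Nov 19 15:00 → overlap.
Elena: starts Nov 20 11:00 at or after Hannah ends Nov 19 20:00 → clear.
Priya: starts Nov 20 14:00 at or after Hannah ends Nov 19 20:00 → clear.
Felix: starts Nov 20 16:00 at or after Hannah ends Nov 19 20:00 → clear.
Hannah overlaps Yusuf, Amara, Rohan, Nadia.

Yes — it overlaps Amara, Nadia, Rohan, Yusuf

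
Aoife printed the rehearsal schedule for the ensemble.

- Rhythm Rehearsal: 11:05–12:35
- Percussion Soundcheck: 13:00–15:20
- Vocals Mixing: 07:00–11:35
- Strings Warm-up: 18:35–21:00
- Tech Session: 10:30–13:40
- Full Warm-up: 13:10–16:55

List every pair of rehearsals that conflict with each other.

Check each pair: they overlap iff neither finishes before the other starts.
Sorted by start: Vocals Mixing, Tech Session, Rhythm Rehearsal, Percussion Soundcheck, Full Warm-up, Strings Warm-up.
Tech Session starts before Vocals Mixing ends → Vocals Mixing and Tech Session overlap.
Rhythm Rehearsal starts before Vocals Mixing ends → Vocals Mixing and Rhythm Rehearsal overlap.
Percussion Soundcheck starts after Vocals Mixing ends; Vocals Mixing is clear from here.
Rhythm Rehearsal starts before Tech Session ends → Tech Session and Rhythm Rehearsal overlap.
Percussion Soundcheck starts before Tech Session ends → Tech Session and Percussion Soundcheck overlap.
Full Warm-up starts before Tech Session ends → Tech Session and Full Warm-up overlap.
Strings Warm-up starts after Tech Session ends.
Percussion Soundcheck starts after Rhythm Rehearsal ends; Rhythm Rehearsal is clear from here.
Full Warm-up starts before Percussion Soundcheck ends → Percussion Soundcheck and Full Warm-up overlap.
Strings Warm-up starts after Percussion Soundcheck ends.
Strings Warm-up starts after Full Warm-up ends.

Full Warm-up & Percussion Soundcheck, Full Warm-up & Tech Session, Percussion Soundcheck & Tech Session, Rhythm Rehearsal & Tech Session, Rhythm Rehearsal & Vocals Mixing, Tech Session & Vocals Mixing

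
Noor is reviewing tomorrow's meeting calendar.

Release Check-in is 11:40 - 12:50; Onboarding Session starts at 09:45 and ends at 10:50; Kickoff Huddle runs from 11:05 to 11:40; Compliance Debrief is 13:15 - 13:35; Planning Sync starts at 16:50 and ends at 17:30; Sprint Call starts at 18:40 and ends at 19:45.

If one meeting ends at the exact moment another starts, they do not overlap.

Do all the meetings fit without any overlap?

Check each pair: they overlap iff neither finishes before the other starts.
Sorted by start: Onboarding Session, Kickoff Huddle, Release Check-in, Compliance Debrief, Planning Sync, Sprint Call.
Kickoff Huddle starts after Onboarding Session ends — done with Onboarding Session.
Release Check-in starts exactly when Kickoff Huddle ends (back-to-back, no overlap) — done with Kickoff Huddle.
Compliance Debrief starts after Release Check-in ends — done with Release Check-in.
Planning Sync starts after Compliance Debrief ends — done with Compliance Debrief.
Sprint Call starts after Planning Sync ends.
Every pair is clear; the schedule has no overlaps.

Yes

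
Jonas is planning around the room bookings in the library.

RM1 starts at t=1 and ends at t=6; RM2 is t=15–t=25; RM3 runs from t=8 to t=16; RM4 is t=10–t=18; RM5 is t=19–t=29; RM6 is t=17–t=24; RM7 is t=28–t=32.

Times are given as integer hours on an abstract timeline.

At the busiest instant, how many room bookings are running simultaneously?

3

Sweep the timeline, counting +1 at each start and −1 at each end (ends before starts at a tie):
t=1 start RM1 → 1
t=6 end RM1 → 0
t=8 start RM3 → 1
t=10 start RM4 → 2
t=15 start RM2 → 3
t=16 end RM3 → 2
t=17 start RM6 → 3
t=18 end RM4 → 2
t=19 start RM5 → 3
t=24 end RM6 → 2
t=25 end RM2 → 1
t=28 start RM7 → 2
t=29 end RM5 → 1
t=32 end RM7 → 0
Peak is 3, at t=15 (RM2, RM3, RM4).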